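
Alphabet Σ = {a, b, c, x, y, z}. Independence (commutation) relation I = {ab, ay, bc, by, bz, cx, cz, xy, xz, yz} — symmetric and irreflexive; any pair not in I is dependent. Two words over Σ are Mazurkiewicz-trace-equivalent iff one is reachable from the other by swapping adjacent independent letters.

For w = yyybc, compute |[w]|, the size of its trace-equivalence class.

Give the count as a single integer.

5

piece 0:y — minimal
piece 1:y rests on {0:y}
piece 2:y rests on {1:y}
piece 3:b — minimal
piece 4:c rests on {2:y}
minimal pieces: {0:y, 3:b}
ways to finish when only these pieces remain (= sum over removing one remaining piece with nothing left below it):
  1 left: {3}→1  {4}→1
  2 left: {2,4}→1  {3,4}→2
  3 left: {1,2,4}→1  {2,3,4}→3
  placing 0:y first → 4 extensions
  placing 3:b first → 1 extensions
total linear extensions = 5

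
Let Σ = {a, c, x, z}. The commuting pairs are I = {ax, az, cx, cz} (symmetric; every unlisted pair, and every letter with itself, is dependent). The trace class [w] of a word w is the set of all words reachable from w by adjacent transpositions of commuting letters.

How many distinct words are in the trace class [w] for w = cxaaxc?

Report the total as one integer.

#0=c has no predecessor
#1=x has no predecessor
#2=a depends on [0:c]
#3=a depends on [2:a]
#4=x depends on [1:x]
#5=c depends on [3:a]
sources: [0:c, 1:x]
N(rest) = Σ N(rest − s) over sources s of rest; N(one piece) = 1:
  size 1 → [4]=1  [5]=1
  size 2 → [1,4]=1  [3,5]=1  [4,5]=2
  size 3 → [1,4,5]=3  [2,3,5]=1  [3,4,5]=3
  size 4 → [0,2,3,5]=1  [1,3,4,5]=6  [2,3,4,5]=4
  first=0(c) contributes 10
  first=1(x) contributes 5
|[w]| = 15

15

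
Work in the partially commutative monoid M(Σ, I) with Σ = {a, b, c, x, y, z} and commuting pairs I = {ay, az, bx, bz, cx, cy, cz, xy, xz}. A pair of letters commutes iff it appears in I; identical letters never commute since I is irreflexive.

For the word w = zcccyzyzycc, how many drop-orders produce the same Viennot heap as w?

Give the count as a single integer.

462

piece 0:z — minimal
piece 1:c — minimal
piece 2:c rests on {1:c}
piece 3:c rests on {2:c}
piece 4:y rests on {0:z}
piece 5:z rests on {4:y}
piece 6:y rests on {5:z}
piece 7:z rests on {6:y}
piece 8:y rests on {7:z}
piece 9:c rests on {3:c}
piece 10:c rests on {9:c}
minimal pieces: {0:z, 1:c}
ways to finish when only these pieces remain (= sum over removing one remaining piece with nothing left below it):
  1 left: {8}→1  {10}→1
  2 left: {7,8}→1  {8,10}→2  {9,10}→1
  3 left: {3,9,10}→1  {6,7,8}→1  {7,8,10}→3  {8,9,10}→3
  4 left: {2,3,9,10}→1  {3,8,9,10}→4  {5,6,7,8}→1  {6,7,8,10}→4  {7,8,9,10}→6
  5 left: {1,2,3,9,10}→1  {2,3,8,9,10}→5  {3,7,8,9,10}→10  {4,5,6,7,8}→1  {5,6,7,8,10}→5  {6,7,8,9,10}→10
  6 left: {0,4,5,6,7,8}→1  {1,2,3,8,9,10}→6  {2,3,7,8,9,10}→15  {3,6,7,8,9,10}→20  {4,5,6,7,8,10}→6  {5,6,7,8,9,10}→15
  7 left: {0,4,5,6,7,8,10}→7  {1,2,3,7,8,9,10}→21  {2,3,6,7,8,9,10}→35  {3,5,6,7,8,9,10}→35  {4,5,6,7,8,9,10}→21
  8 left: {0,4,5,6,7,8,9,10}→28  {1,2,3,6,7,8,9,10}→56  {2,3,5,6,7,8,9,10}→70  {3,4,5,6,7,8,9,10}→56
  9 left: {0,3,4,5,6,7,8,9,10}→84  {1,2,3,5,6,7,8,9,10}→126  {2,3,4,5,6,7,8,9,10}→126
  placing 0:z first → 252 extensions
  placing 1:c first → 210 extensions
total linear extensions = 462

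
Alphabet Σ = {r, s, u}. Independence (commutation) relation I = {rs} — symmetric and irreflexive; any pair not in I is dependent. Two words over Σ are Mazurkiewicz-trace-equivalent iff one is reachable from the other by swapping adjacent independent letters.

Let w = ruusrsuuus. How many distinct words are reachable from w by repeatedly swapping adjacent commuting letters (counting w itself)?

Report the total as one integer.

3

#0=r has no predecessor
#1=u depends on [0:r]
#2=u depends on [1:u]
#3=s depends on [2:u]
#4=r depends on [2:u]
#5=s depends on [3:s]
#6=u depends on [4:r, 5:s]
#7=u depends on [6:u]
#8=u depends on [7:u]
#9=s depends on [8:u]
sources: [0:r]
N(rest) = Σ N(rest − s) over sources s of rest; N(one piece) = 1:
  size 1 → [9]=1
  size 2 → [8,9]=1
  size 3 → [7,8,9]=1
  size 4 → [6,7,8,9]=1
  size 5 → [4,6,7,8,9]=1  [5,6,7,8,9]=1
  size 6 → [3,5,6,7,8,9]=1  [4,5,6,7,8,9]=2
  size 7 → [3,4,5,6,7,8,9]=3
  size 8 → [2,3,4,5,6,7,8,9]=3
  first=0(r) contributes 3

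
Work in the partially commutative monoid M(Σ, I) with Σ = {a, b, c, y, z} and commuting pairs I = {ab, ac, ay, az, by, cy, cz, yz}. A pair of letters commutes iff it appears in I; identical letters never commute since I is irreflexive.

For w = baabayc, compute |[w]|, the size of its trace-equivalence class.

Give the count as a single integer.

drop 0:b onto floor
drop 1:a onto floor
drop 2:a onto {1:a}
drop 3:b onto {0:b}
drop 4:a onto {2:a}
drop 5:y onto floor
drop 6:c onto {3:b}
ground layer = {0:b, 1:a, 5:y}
drop-orders for the pieces not yet dropped (sum over which currently-grounded one goes next):
  1 to go: {4} 1  {5} 1  {6} 1
  2 to go: {2,4} 1  {3,6} 1  {4,5} 2  {4,6} 2  {5,6} 2
  3 to go: {0,3,6} 1  {1,2,4} 1  {2,4,5} 3  {2,4,6} 3  {3,4,6} 3  {3,5,6} 3  {4,5,6} 6
  4 to go: {0,3,4,6} 4  {0,3,5,6} 4  {1,2,4,5} 4  {1,2,4,6} 4  {2,3,4,6} 6  {2,4,5,6} 12  {3,4,5,6} 12
  5 to go: {0,2,3,4,6} 10  {0,3,4,5,6} 20  {1,2,3,4,6} 10  {1,2,4,5,6} 20  {2,3,4,5,6} 30
  if 0:b drops first: 60 orders
  if 1:a drops first: 60 orders
  if 5:y drops first: 20 orders
heap linearizations: 140

140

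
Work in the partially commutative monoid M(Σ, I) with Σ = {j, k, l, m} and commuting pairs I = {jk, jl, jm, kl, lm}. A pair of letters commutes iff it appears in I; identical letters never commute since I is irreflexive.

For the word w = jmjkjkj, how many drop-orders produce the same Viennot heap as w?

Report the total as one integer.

0(j) covers ∅
1(m) covers ∅
2(j) covers 0:j
3(k) covers 1:m
4(j) covers 2:j
5(k) covers 3:k
6(j) covers 4:j
floor of heap: 0:j, 1:m
completions by unplaced set U, small U first (add the entries for U minus each lowest piece of U):
  |U|=1: {5}:1  {6}:1
  |U|=2: {3,5}:1  {4,6}:1  {5,6}:2
  |U|=3: {1,3,5}:1  {2,4,6}:1  {3,5,6}:3  {4,5,6}:3
  |U|=4: {0,2,4,6}:1  {1,3,5,6}:4  {2,4,5,6}:4  {3,4,5,6}:6
  |U|=5: {0,2,4,5,6}:5  {1,3,4,5,6}:10  {2,3,4,5,6}:10
  start at 0(j): 20
  start at 1(m): 15
sum over floor = 35

35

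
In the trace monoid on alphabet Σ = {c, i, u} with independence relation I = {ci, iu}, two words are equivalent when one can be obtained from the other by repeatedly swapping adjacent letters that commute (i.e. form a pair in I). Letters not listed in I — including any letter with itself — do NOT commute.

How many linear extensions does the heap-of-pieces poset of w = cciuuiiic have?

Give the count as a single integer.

#0=c has no predecessor
#1=c depends on [0:c]
#2=i has no predecessor
#3=u depends on [1:c]
#4=u depends on [3:u]
#5=i depends on [2:i]
#6=i depends on [5:i]
#7=i depends on [6:i]
#8=c depends on [4:u]
sources: [0:c, 2:i]
N(rest) = Σ N(rest − s) over sources s of rest; N(one piece) = 1:
  size 1 → [7]=1  [8]=1
  size 2 → [4,8]=1  [6,7]=1  [7,8]=2
  size 3 → [3,4,8]=1  [4,7,8]=3  [5,6,7]=1  [6,7,8]=3
  size 4 → [1,3,4,8]=1  [2,5,6,7]=1  [3,4,7,8]=4  [4,6,7,8]=6  [5,6,7,8]=4
  size 5 → [0,1,3,4,8]=1  [1,3,4,7,8]=5  [2,5,6,7,8]=5  [3,4,6,7,8]=10  [4,5,6,7,8]=10
  size 6 → [0,1,3,4,7,8]=6  [1,3,4,6,7,8]=15  [2,4,5,6,7,8]=15  [3,4,5,6,7,8]=20
  size 7 → [0,1,3,4,6,7,8]=21  [1,3,4,5,6,7,8]=35  [2,3,4,5,6,7,8]=35
  first=0(c) contributes 70
  first=2(i) contributes 56
|[w]| = 126

126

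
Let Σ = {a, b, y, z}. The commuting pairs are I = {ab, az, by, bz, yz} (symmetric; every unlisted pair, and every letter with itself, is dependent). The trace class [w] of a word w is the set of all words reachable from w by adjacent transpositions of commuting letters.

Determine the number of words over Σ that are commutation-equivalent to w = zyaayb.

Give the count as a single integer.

#0=z has no predecessor
#1=y has no predecessor
#2=a depends on [1:y]
#3=a depends on [2:a]
#4=y depends on [3:a]
#5=b has no predecessor
sources: [0:z, 1:y, 5:b]
N(rest) = Σ N(rest − s) over sources s of rest; N(one piece) = 1:
  size 1 → [0]=1  [4]=1  [5]=1
  size 2 → [0,4]=2  [0,5]=2  [3,4]=1  [4,5]=2
  size 3 → [0,3,4]=3  [0,4,5]=6  [2,3,4]=1  [3,4,5]=3
  size 4 → [0,2,3,4]=4  [0,3,4,5]=12  [1,2,3,4]=1  [2,3,4,5]=4
  first=0(z) contributes 5
  first=1(y) contributes 20
  first=5(b) contributes 5
|[w]| = 30

30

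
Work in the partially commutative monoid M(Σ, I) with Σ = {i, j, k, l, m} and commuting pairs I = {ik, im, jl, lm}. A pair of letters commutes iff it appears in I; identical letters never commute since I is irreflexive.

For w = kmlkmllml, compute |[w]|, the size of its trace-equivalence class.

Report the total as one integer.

20

0(k) covers ∅
1(m) covers 0:k
2(l) covers 0:k
3(k) covers 1:m, 2:l
4(m) covers 3:k
5(l) covers 3:k
6(l) covers 5:l
7(m) covers 4:m
8(l) covers 6:l
floor of heap: 0:k
completions by unplaced set U, small U first (add the entries for U minus each lowest piece of U):
  |U|=1: {7}:1  {8}:1
  |U|=2: {4,7}:1  {6,8}:1  {7,8}:2
  |U|=3: {4,7,8}:3  {5,6,8}:1  {6,7,8}:3
  |U|=4: {4,6,7,8}:6  {5,6,7,8}:4
  |U|=5: {4,5,6,7,8}:10
  |U|=6: {3,4,5,6,7,8}:10
  |U|=7: {1,3,4,5,6,7,8}:10  {2,3,4,5,6,7,8}:10
  start at 0(k): 20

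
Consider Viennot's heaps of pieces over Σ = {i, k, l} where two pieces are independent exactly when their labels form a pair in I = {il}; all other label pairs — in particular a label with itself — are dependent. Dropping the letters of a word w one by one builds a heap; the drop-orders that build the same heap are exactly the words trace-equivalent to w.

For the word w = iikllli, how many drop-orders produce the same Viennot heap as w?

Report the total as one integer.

0(i) covers ∅
1(i) covers 0:i
2(k) covers 1:i
3(l) covers 2:k
4(l) covers 3:l
5(l) covers 4:l
6(i) covers 2:k
floor of heap: 0:i
completions by unplaced set U, small U first (add the entries for U minus each lowest piece of U):
  |U|=1: {5}:1  {6}:1
  |U|=2: {4,5}:1  {5,6}:2
  |U|=3: {3,4,5}:1  {4,5,6}:3
  |U|=4: {3,4,5,6}:4
  |U|=5: {2,3,4,5,6}:4
  start at 0(i): 4

4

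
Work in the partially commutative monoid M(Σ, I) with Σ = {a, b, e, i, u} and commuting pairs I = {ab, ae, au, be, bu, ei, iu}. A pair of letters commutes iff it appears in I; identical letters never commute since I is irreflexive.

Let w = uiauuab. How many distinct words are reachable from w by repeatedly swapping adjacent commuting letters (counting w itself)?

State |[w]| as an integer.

drop 0:u onto floor
drop 1:i onto floor
drop 2:a onto {1:i}
drop 3:u onto {0:u}
drop 4:u onto {3:u}
drop 5:a onto {2:a}
drop 6:b onto {1:i}
ground layer = {0:u, 1:i}
drop-orders for the pieces not yet dropped (sum over which currently-grounded one goes next):
  1 to go: {4} 1  {5} 1  {6} 1
  2 to go: {2,5} 1  {3,4} 1  {4,5} 2  {4,6} 2  {5,6} 2
  3 to go: {0,3,4} 1  {2,4,5} 3  {2,5,6} 3  {3,4,5} 3  {3,4,6} 3  {4,5,6} 6
  4 to go: {0,3,4,5} 4  {0,3,4,6} 4  {1,2,5,6} 3  {2,3,4,5} 6  {2,4,5,6} 12  {3,4,5,6} 12
  5 to go: {0,2,3,4,5} 10  {0,3,4,5,6} 20  {1,2,4,5,6} 15  {2,3,4,5,6} 30
  if 0:u drops first: 45 orders
  if 1:i drops first: 60 orders
heap linearizations: 105

105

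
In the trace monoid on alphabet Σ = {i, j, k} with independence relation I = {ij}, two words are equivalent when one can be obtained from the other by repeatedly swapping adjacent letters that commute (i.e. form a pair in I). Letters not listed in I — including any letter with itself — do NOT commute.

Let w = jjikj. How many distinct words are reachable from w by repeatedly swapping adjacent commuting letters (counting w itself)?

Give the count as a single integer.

piece 0:j — minimal
piece 1:j rests on {0:j}
piece 2:i — minimal
piece 3:k rests on {1:j, 2:i}
piece 4:j rests on {3:k}
minimal pieces: {0:j, 2:i}
ways to finish when only these pieces remain (= sum over removing one remaining piece with nothing left below it):
  1 left: {4}→1
  2 left: {3,4}→1
  3 left: {1,3,4}→1  {2,3,4}→1
  placing 0:j first → 2 extensions
  placing 2:i first → 1 extensions
total linear extensions = 3

3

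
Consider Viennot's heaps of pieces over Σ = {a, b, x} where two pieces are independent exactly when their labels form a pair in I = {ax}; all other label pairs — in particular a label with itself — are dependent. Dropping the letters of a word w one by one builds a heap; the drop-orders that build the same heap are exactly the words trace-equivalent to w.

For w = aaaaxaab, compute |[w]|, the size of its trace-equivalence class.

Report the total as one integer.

7

drop 0:a onto floor
drop 1:a onto {0:a}
drop 2:a onto {1:a}
drop 3:a onto {2:a}
drop 4:x onto floor
drop 5:a onto {3:a}
drop 6:a onto {5:a}
drop 7:b onto {4:x, 6:a}
ground layer = {0:a, 4:x}
drop-orders for the pieces not yet dropped (sum over which currently-grounded one goes next):
  1 to go: {7} 1
  2 to go: {4,7} 1  {6,7} 1
  3 to go: {4,6,7} 2  {5,6,7} 1
  4 to go: {3,5,6,7} 1  {4,5,6,7} 3
  5 to go: {2,3,5,6,7} 1  {3,4,5,6,7} 4
  6 to go: {1,2,3,5,6,7} 1  {2,3,4,5,6,7} 5
  if 0:a drops first: 6 orders
  if 4:x drops first: 1 orders
heap linearizations: 7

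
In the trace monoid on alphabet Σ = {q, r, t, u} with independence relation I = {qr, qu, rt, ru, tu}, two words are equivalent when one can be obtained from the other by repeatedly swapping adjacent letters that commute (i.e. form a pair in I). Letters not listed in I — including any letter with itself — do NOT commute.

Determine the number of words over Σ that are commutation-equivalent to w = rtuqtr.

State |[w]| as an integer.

piece 0:r — minimal
piece 1:t — minimal
piece 2:u — minimal
piece 3:q rests on {1:t}
piece 4:t rests on {3:q}
piece 5:r rests on {0:r}
minimal pieces: {0:r, 1:t, 2:u}
ways to finish when only these pieces remain (= sum over removing one remaining piece with nothing left below it):
  1 left: {2}→1  {4}→1  {5}→1
  2 left: {0,5}→1  {2,4}→2  {2,5}→2  {3,4}→1  {4,5}→2
  3 left: {0,2,5}→3  {0,4,5}→3  {1,3,4}→1  {2,3,4}→3  {2,4,5}→6  {3,4,5}→3
  4 left: {0,2,4,5}→12  {0,3,4,5}→6  {1,2,3,4}→4  {1,3,4,5}→4  {2,3,4,5}→12
  placing 0:r first → 20 extensions
  placing 1:t first → 30 extensions
  placing 2:u first → 10 extensions
total linear extensions = 60

60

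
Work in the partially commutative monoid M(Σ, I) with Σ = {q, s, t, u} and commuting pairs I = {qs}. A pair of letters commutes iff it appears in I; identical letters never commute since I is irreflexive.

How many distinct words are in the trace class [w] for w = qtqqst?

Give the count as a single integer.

drop 0:q onto floor
drop 1:t onto {0:q}
drop 2:q onto {1:t}
drop 3:q onto {2:q}
drop 4:s onto {1:t}
drop 5:t onto {3:q, 4:s}
ground layer = {0:q}
drop-orders for the pieces not yet dropped (sum over which currently-grounded one goes next):
  1 to go: {5} 1
  2 to go: {3,5} 1  {4,5} 1
  3 to go: {2,3,5} 1  {3,4,5} 2
  4 to go: {2,3,4,5} 3
  if 0:q drops first: 3 orders

3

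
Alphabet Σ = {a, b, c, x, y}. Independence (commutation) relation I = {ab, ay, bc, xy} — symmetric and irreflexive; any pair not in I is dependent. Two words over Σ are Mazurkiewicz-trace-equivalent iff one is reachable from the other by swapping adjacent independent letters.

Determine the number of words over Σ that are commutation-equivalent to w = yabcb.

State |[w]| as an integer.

9

#0=y has no predecessor
#1=a has no predecessor
#2=b depends on [0:y]
#3=c depends on [0:y, 1:a]
#4=b depends on [2:b]
sources: [0:y, 1:a]
N(rest) = Σ N(rest − s) over sources s of rest; N(one piece) = 1:
  size 1 → [3]=1  [4]=1
  size 2 → [1,3]=1  [2,4]=1  [3,4]=2
  size 3 → [1,3,4]=3  [2,3,4]=3
  first=0(y) contributes 6
  first=1(a) contributes 3
|[w]| = 9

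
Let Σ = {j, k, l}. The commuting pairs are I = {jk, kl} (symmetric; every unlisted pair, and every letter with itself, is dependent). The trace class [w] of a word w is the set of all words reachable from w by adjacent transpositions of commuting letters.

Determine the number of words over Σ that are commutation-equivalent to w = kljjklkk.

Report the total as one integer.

piece 0:k — minimal
piece 1:l — minimal
piece 2:j rests on {1:l}
piece 3:j rests on {2:j}
piece 4:k rests on {0:k}
piece 5:l rests on {3:j}
piece 6:k rests on {4:k}
piece 7:k rests on {6:k}
minimal pieces: {0:k, 1:l}
ways to finish when only these pieces remain (= sum over removing one remaining piece with nothing left below it):
  1 left: {5}→1  {7}→1
  2 left: {3,5}→1  {5,7}→2  {6,7}→1
  3 left: {2,3,5}→1  {3,5,7}→3  {4,6,7}→1  {5,6,7}→3
  4 left: {0,4,6,7}→1  {1,2,3,5}→1  {2,3,5,7}→4  {3,5,6,7}→6  {4,5,6,7}→4
  5 left: {0,4,5,6,7}→5  {1,2,3,5,7}→5  {2,3,5,6,7}→10  {3,4,5,6,7}→10
  6 left: {0,3,4,5,6,7}→15  {1,2,3,5,6,7}→15  {2,3,4,5,6,7}→20
  placing 0:k first → 35 extensions
  placing 1:l first → 35 extensions
total linear extensions = 70

70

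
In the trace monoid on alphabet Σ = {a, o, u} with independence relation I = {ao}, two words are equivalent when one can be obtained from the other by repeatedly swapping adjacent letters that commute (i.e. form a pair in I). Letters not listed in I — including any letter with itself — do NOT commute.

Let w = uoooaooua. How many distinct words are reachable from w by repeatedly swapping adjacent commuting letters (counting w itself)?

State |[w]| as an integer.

piece 0:u — minimal
piece 1:o rests on {0:u}
piece 2:o rests on {1:o}
piece 3:o rests on {2:o}
piece 4:a rests on {0:u}
piece 5:o rests on {3:o}
piece 6:o rests on {5:o}
piece 7:u rests on {4:a, 6:o}
piece 8:a rests on {7:u}
minimal pieces: {0:u}
ways to finish when only these pieces remain (= sum over removing one remaining piece with nothing left below it):
  1 left: {8}→1
  2 left: {7,8}→1
  3 left: {4,7,8}→1  {6,7,8}→1
  4 left: {4,6,7,8}→2  {5,6,7,8}→1
  5 left: {3,5,6,7,8}→1  {4,5,6,7,8}→3
  6 left: {2,3,5,6,7,8}→1  {3,4,5,6,7,8}→4
  7 left: {1,2,3,5,6,7,8}→1  {2,3,4,5,6,7,8}→5
  placing 0:u first → 6 extensions

6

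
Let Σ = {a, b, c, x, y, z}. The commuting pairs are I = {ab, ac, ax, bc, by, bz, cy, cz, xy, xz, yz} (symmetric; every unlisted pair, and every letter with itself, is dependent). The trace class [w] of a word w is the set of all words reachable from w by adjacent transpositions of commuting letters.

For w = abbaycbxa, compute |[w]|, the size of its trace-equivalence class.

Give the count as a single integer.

drop 0:a onto floor
drop 1:b onto floor
drop 2:b onto {1:b}
drop 3:a onto {0:a}
drop 4:y onto {3:a}
drop 5:c onto floor
drop 6:b onto {2:b}
drop 7:x onto {5:c, 6:b}
drop 8:a onto {4:y}
ground layer = {0:a, 1:b, 5:c}
drop-orders for the pieces not yet dropped (sum over which currently-grounded one goes next):
  1 to go: {7} 1  {8} 1
  2 to go: {4,8} 1  {5,7} 1  {6,7} 1  {7,8} 2
  3 to go: {2,6,7} 1  {3,4,8} 1  {4,7,8} 3  {5,6,7} 2  {5,7,8} 3  {6,7,8} 3
  4 to go: {0,3,4,8} 1  {1,2,6,7} 1  {2,5,6,7} 3  {2,6,7,8} 4  {3,4,7,8} 4  {4,5,7,8} 6  {4,6,7,8} 6  {5,6,7,8} 8
  5 to go: {0,3,4,7,8} 5  {1,2,5,6,7} 4  {1,2,6,7,8} 5  {2,4,6,7,8} 10  {2,5,6,7,8} 15  {3,4,5,7,8} 10  {3,4,6,7,8} 10  {4,5,6,7,8} 20
  6 to go: {0,3,4,5,7,8} 15  {0,3,4,6,7,8} 15  {1,2,4,6,7,8} 15  {1,2,5,6,7,8} 24  {2,3,4,6,7,8} 20  {2,4,5,6,7,8} 45  {3,4,5,6,7,8} 40
  7 to go: {0,2,3,4,6,7,8} 35  {0,3,4,5,6,7,8} 70  {1,2,3,4,6,7,8} 35  {1,2,4,5,6,7,8} 84  {2,3,4,5,6,7,8} 105
  if 0:a drops first: 224 orders
  if 1:b drops first: 210 orders
  if 5:c drops first: 70 orders
heap linearizations: 504

504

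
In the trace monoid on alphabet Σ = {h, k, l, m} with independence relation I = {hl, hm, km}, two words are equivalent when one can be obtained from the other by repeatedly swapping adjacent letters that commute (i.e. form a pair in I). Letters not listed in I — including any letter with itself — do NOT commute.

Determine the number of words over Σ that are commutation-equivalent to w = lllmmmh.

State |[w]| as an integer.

drop 0:l onto floor
drop 1:l onto {0:l}
drop 2:l onto {1:l}
drop 3:m onto {2:l}
drop 4:m onto {3:m}
drop 5:m onto {4:m}
drop 6:h onto floor
ground layer = {0:l, 6:h}
drop-orders for the pieces not yet dropped (sum over which currently-grounded one goes next):
  1 to go: {5} 1  {6} 1
  2 to go: {4,5} 1  {5,6} 2
  3 to go: {3,4,5} 1  {4,5,6} 3
  4 to go: {2,3,4,5} 1  {3,4,5,6} 4
  5 to go: {1,2,3,4,5} 1  {2,3,4,5,6} 5
  if 0:l drops first: 6 orders
  if 6:h drops first: 1 orders
heap linearizations: 7

7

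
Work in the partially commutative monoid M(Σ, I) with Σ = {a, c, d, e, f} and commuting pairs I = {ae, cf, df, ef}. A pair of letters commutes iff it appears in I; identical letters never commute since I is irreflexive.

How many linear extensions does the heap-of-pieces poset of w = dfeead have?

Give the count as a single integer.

9

0(d) covers ∅
1(f) covers ∅
2(e) covers 0:d
3(e) covers 2:e
4(a) covers 0:d, 1:f
5(d) covers 3:e, 4:a
floor of heap: 0:d, 1:f
completions by unplaced set U, small U first (add the entries for U minus each lowest piece of U):
  |U|=1: {5}:1
  |U|=2: {3,5}:1  {4,5}:1
  |U|=3: {1,4,5}:1  {2,3,5}:1  {3,4,5}:2
  |U|=4: {1,3,4,5}:3  {2,3,4,5}:3
  start at 0(d): 6
  start at 1(f): 3
sum over floor = 9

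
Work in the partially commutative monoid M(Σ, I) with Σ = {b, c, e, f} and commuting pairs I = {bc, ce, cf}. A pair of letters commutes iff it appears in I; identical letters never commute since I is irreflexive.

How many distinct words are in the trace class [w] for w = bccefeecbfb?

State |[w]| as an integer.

piece 0:b — minimal
piece 1:c — minimal
piece 2:c rests on {1:c}
piece 3:e rests on {0:b}
piece 4:f rests on {3:e}
piece 5:e rests on {4:f}
piece 6:e rests on {5:e}
piece 7:c rests on {2:c}
piece 8:b rests on {6:e}
piece 9:f rests on {8:b}
piece 10:b rests on {9:f}
minimal pieces: {0:b, 1:c}
ways to finish when only these pieces remain (= sum over removing one remaining piece with nothing left below it):
  1 left: {7}→1  {10}→1
  2 left: {2,7}→1  {7,10}→2  {9,10}→1
  3 left: {1,2,7}→1  {2,7,10}→3  {7,9,10}→3  {8,9,10}→1
  4 left: {1,2,7,10}→4  {2,7,9,10}→6  {6,8,9,10}→1  {7,8,9,10}→4
  5 left: {1,2,7,9,10}→10  {2,7,8,9,10}→10  {5,6,8,9,10}→1  {6,7,8,9,10}→5
  6 left: {1,2,7,8,9,10}→20  {2,6,7,8,9,10}→15  {4,5,6,8,9,10}→1  {5,6,7,8,9,10}→6
  7 left: {1,2,6,7,8,9,10}→35  {2,5,6,7,8,9,10}→21  {3,4,5,6,8,9,10}→1  {4,5,6,7,8,9,10}→7
  8 left: {0,3,4,5,6,8,9,10}→1  {1,2,5,6,7,8,9,10}→56  {2,4,5,6,7,8,9,10}→28  {3,4,5,6,7,8,9,10}→8
  9 left: {0,3,4,5,6,7,8,9,10}→9  {1,2,4,5,6,7,8,9,10}→84  {2,3,4,5,6,7,8,9,10}→36
  placing 0:b first → 120 extensions
  placing 1:c first → 45 extensions
total linear extensions = 165

165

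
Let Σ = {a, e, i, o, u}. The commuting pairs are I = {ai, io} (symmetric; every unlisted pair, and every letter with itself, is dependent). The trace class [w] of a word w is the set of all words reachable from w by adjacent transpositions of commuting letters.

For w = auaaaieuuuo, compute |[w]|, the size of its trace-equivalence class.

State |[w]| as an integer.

4

#0=a has no predecessor
#1=u depends on [0:a]
#2=a depends on [1:u]
#3=a depends on [2:a]
#4=a depends on [3:a]
#5=i depends on [1:u]
#6=e depends on [4:a, 5:i]
#7=u depends on [6:e]
#8=u depends on [7:u]
#9=u depends on [8:u]
#10=o depends on [9:u]
sources: [0:a]
N(rest) = Σ N(rest − s) over sources s of rest; N(one piece) = 1:
  size 1 → [10]=1
  size 2 → [9,10]=1
  size 3 → [8,9,10]=1
  size 4 → [7,8,9,10]=1
  size 5 → [6,7,8,9,10]=1
  size 6 → [4,6,7,8,9,10]=1  [5,6,7,8,9,10]=1
  size 7 → [3,4,6,7,8,9,10]=1  [4,5,6,7,8,9,10]=2
  size 8 → [2,3,4,6,7,8,9,10]=1  [3,4,5,6,7,8,9,10]=3
  size 9 → [2,3,4,5,6,7,8,9,10]=4
  first=0(a) contributes 4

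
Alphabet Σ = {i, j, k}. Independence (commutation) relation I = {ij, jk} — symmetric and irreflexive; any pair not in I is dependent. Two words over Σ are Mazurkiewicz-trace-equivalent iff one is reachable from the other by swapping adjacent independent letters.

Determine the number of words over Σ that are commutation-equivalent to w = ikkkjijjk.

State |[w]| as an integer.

0(i) covers ∅
1(k) covers 0:i
2(k) covers 1:k
3(k) covers 2:k
4(j) covers ∅
5(i) covers 3:k
6(j) covers 4:j
7(j) covers 6:j
8(k) covers 5:i
floor of heap: 0:i, 4:j
completions by unplaced set U, small U first (add the entries for U minus each lowest piece of U):
  |U|=1: {7}:1  {8}:1
  |U|=2: {5,8}:1  {6,7}:1  {7,8}:2
  |U|=3: {3,5,8}:1  {4,6,7}:1  {5,7,8}:3  {6,7,8}:3
  |U|=4: {2,3,5,8}:1  {3,5,7,8}:4  {4,6,7,8}:4  {5,6,7,8}:6
  |U|=5: {1,2,3,5,8}:1  {2,3,5,7,8}:5  {3,5,6,7,8}:10  {4,5,6,7,8}:10
  |U|=6: {0,1,2,3,5,8}:1  {1,2,3,5,7,8}:6  {2,3,5,6,7,8}:15  {3,4,5,6,7,8}:20
  |U|=7: {0,1,2,3,5,7,8}:7  {1,2,3,5,6,7,8}:21  {2,3,4,5,6,7,8}:35
  start at 0(i): 56
  start at 4(j): 28
sum over floor = 84

84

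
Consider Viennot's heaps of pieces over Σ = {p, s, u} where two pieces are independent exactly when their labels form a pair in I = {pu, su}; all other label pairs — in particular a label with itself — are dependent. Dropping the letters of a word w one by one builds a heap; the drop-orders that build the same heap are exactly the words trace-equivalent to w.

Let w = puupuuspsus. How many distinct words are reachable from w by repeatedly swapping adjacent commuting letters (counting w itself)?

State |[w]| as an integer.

0(p) covers ∅
1(u) covers ∅
2(u) covers 1:u
3(p) covers 0:p
4(u) covers 2:u
5(u) covers 4:u
6(s) covers 3:p
7(p) covers 6:s
8(s) covers 7:p
9(u) covers 5:u
10(s) covers 8:s
floor of heap: 0:p, 1:u
completions by unplaced set U, small U first (add the entries for U minus each lowest piece of U):
  |U|=1: {9}:1  {10}:1
  |U|=2: {5,9}:1  {8,10}:1  {9,10}:2
  |U|=3: {4,5,9}:1  {5,9,10}:3  {7,8,10}:1  {8,9,10}:3
  |U|=4: {2,4,5,9}:1  {4,5,9,10}:4  {5,8,9,10}:6  {6,7,8,10}:1  {7,8,9,10}:4
  |U|=5: {1,2,4,5,9}:1  {2,4,5,9,10}:5  {3,6,7,8,10}:1  {4,5,8,9,10}:10  {5,7,8,9,10}:10  {6,7,8,9,10}:5
  |U|=6: {0,3,6,7,8,10}:1  {1,2,4,5,9,10}:6  {2,4,5,8,9,10}:15  {3,6,7,8,9,10}:6  {4,5,7,8,9,10}:20  {5,6,7,8,9,10}:15
  |U|=7: {0,3,6,7,8,9,10}:7  {1,2,4,5,8,9,10}:21  {2,4,5,7,8,9,10}:35  {3,5,6,7,8,9,10}:21  {4,5,6,7,8,9,10}:35
  |U|=8: {0,3,5,6,7,8,9,10}:28  {1,2,4,5,7,8,9,10}:56  {2,4,5,6,7,8,9,10}:70  {3,4,5,6,7,8,9,10}:56
  |U|=9: {0,3,4,5,6,7,8,9,10}:84  {1,2,4,5,6,7,8,9,10}:126  {2,3,4,5,6,7,8,9,10}:126
  start at 0(p): 252
  start at 1(u): 210
sum over floor = 462

462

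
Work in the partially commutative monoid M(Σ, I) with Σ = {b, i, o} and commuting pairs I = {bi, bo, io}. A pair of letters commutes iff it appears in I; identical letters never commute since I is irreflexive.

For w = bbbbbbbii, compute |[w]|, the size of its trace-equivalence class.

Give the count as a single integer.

0(b) covers ∅
1(b) covers 0:b
2(b) covers 1:b
3(b) covers 2:b
4(b) covers 3:b
5(b) covers 4:b
6(b) covers 5:b
7(i) covers ∅
8(i) covers 7:i
floor of heap: 0:b, 7:i
completions by unplaced set U, small U first (add the entries for U minus each lowest piece of U):
  |U|=1: {6}:1  {8}:1
  |U|=2: {5,6}:1  {6,8}:2  {7,8}:1
  |U|=3: {4,5,6}:1  {5,6,8}:3  {6,7,8}:3
  |U|=4: {3,4,5,6}:1  {4,5,6,8}:4  {5,6,7,8}:6
  |U|=5: {2,3,4,5,6}:1  {3,4,5,6,8}:5  {4,5,6,7,8}:10
  |U|=6: {1,2,3,4,5,6}:1  {2,3,4,5,6,8}:6  {3,4,5,6,7,8}:15
  |U|=7: {0,1,2,3,4,5,6}:1  {1,2,3,4,5,6,8}:7  {2,3,4,5,6,7,8}:21
  start at 0(b): 28
  start at 7(i): 8
sum over floor = 36

36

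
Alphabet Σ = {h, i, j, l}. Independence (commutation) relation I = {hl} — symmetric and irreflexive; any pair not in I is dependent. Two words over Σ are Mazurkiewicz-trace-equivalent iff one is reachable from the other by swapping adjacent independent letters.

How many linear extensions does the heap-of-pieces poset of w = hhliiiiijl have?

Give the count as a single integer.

3

#0=h has no predecessor
#1=h depends on [0:h]
#2=l has no predecessor
#3=i depends on [1:h, 2:l]
#4=i depends on [3:i]
#5=i depends on [4:i]
#6=i depends on [5:i]
#7=i depends on [6:i]
#8=j depends on [7:i]
#9=l depends on [8:j]
sources: [0:h, 2:l]
N(rest) = Σ N(rest − s) over sources s of rest; N(one piece) = 1:
  size 1 → [9]=1
  size 2 → [8,9]=1
  size 3 → [7,8,9]=1
  size 4 → [6,7,8,9]=1
  size 5 → [5,6,7,8,9]=1
  size 6 → [4,5,6,7,8,9]=1
  size 7 → [3,4,5,6,7,8,9]=1
  size 8 → [1,3,4,5,6,7,8,9]=1  [2,3,4,5,6,7,8,9]=1
  first=0(h) contributes 2
  first=2(l) contributes 1
|[w]| = 3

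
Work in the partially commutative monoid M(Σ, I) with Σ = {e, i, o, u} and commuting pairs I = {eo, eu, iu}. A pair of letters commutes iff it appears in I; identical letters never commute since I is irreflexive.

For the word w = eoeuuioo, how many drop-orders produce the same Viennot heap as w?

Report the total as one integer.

19

piece 0:e — minimal
piece 1:o — minimal
piece 2:e rests on {0:e}
piece 3:u rests on {1:o}
piece 4:u rests on {3:u}
piece 5:i rests on {1:o, 2:e}
piece 6:o rests on {4:u, 5:i}
piece 7:o rests on {6:o}
minimal pieces: {0:e, 1:o}
ways to finish when only these pieces remain (= sum over removing one remaining piece with nothing left below it):
  1 left: {7}→1
  2 left: {6,7}→1
  3 left: {4,6,7}→1  {5,6,7}→1
  4 left: {2,5,6,7}→1  {3,4,6,7}→1  {4,5,6,7}→2
  5 left: {0,2,5,6,7}→1  {2,4,5,6,7}→3  {3,4,5,6,7}→3
  6 left: {0,2,4,5,6,7}→4  {1,3,4,5,6,7}→3  {2,3,4,5,6,7}→6
  placing 0:e first → 9 extensions
  placing 1:o first → 10 extensions
total linear extensions = 19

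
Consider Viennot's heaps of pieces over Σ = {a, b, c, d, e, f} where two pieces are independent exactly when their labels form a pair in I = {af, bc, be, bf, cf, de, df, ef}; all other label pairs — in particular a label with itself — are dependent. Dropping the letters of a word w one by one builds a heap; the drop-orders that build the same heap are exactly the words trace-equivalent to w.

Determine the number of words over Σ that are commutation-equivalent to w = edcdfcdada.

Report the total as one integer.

20

0(e) covers ∅
1(d) covers ∅
2(c) covers 0:e, 1:d
3(d) covers 2:c
4(f) covers ∅
5(c) covers 3:d
6(d) covers 5:c
7(a) covers 6:d
8(d) covers 7:a
9(a) covers 8:d
floor of heap: 0:e, 1:d, 4:f
completions by unplaced set U, small U first (add the entries for U minus each lowest piece of U):
  |U|=1: {4}:1  {9}:1
  |U|=2: {4,9}:2  {8,9}:1
  |U|=3: {4,8,9}:3  {7,8,9}:1
  |U|=4: {4,7,8,9}:4  {6,7,8,9}:1
  |U|=5: {4,6,7,8,9}:5  {5,6,7,8,9}:1
  |U|=6: {3,5,6,7,8,9}:1  {4,5,6,7,8,9}:6
  |U|=7: {2,3,5,6,7,8,9}:1  {3,4,5,6,7,8,9}:7
  |U|=8: {0,2,3,5,6,7,8,9}:1  {1,2,3,5,6,7,8,9}:1  {2,3,4,5,6,7,8,9}:8
  start at 0(e): 9
  start at 1(d): 9
  start at 4(f): 2
sum over floor = 20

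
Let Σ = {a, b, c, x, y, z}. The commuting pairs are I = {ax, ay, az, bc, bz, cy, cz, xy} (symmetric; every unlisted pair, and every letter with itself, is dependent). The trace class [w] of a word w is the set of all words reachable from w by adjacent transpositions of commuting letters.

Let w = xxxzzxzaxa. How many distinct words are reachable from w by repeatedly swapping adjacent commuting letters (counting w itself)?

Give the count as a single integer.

45

#0=x has no predecessor
#1=x depends on [0:x]
#2=x depends on [1:x]
#3=z depends on [2:x]
#4=z depends on [3:z]
#5=x depends on [4:z]
#6=z depends on [5:x]
#7=a has no predecessor
#8=x depends on [6:z]
#9=a depends on [7:a]
sources: [0:x, 7:a]
N(rest) = Σ N(rest − s) over sources s of rest; N(one piece) = 1:
  size 1 → [8]=1  [9]=1
  size 2 → [6,8]=1  [7,9]=1  [8,9]=2
  size 3 → [5,6,8]=1  [6,8,9]=3  [7,8,9]=3
  size 4 → [4,5,6,8]=1  [5,6,8,9]=4  [6,7,8,9]=6
  size 5 → [3,4,5,6,8]=1  [4,5,6,8,9]=5  [5,6,7,8,9]=10
  size 6 → [2,3,4,5,6,8]=1  [3,4,5,6,8,9]=6  [4,5,6,7,8,9]=15
  size 7 → [1,2,3,4,5,6,8]=1  [2,3,4,5,6,8,9]=7  [3,4,5,6,7,8,9]=21
  size 8 → [0,1,2,3,4,5,6,8]=1  [1,2,3,4,5,6,8,9]=8  [2,3,4,5,6,7,8,9]=28
  first=0(x) contributes 36
  first=7(a) contributes 9
|[w]| = 45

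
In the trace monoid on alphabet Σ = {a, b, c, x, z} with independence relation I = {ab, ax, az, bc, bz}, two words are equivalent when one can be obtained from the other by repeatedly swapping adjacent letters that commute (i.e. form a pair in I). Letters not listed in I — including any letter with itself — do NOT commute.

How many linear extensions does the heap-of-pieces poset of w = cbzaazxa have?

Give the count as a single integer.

drop 0:c onto floor
drop 1:b onto floor
drop 2:z onto {0:c}
drop 3:a onto {0:c}
drop 4:a onto {3:a}
drop 5:z onto {2:z}
drop 6:x onto {1:b, 5:z}
drop 7:a onto {4:a}
ground layer = {0:c, 1:b}
drop-orders for the pieces not yet dropped (sum over which currently-grounded one goes next):
  1 to go: {6} 1  {7} 1
  2 to go: {1,6} 1  {4,7} 1  {5,6} 1  {6,7} 2
  3 to go: {1,5,6} 2  {1,6,7} 3  {2,5,6} 1  {3,4,7} 1  {4,6,7} 3  {5,6,7} 3
  4 to go: {1,2,5,6} 3  {1,4,6,7} 6  {1,5,6,7} 8  {2,5,6,7} 4  {3,4,6,7} 4  {4,5,6,7} 6
  5 to go: {1,2,5,6,7} 15  {1,3,4,6,7} 10  {1,4,5,6,7} 20  {2,4,5,6,7} 10  {3,4,5,6,7} 10
  6 to go: {1,2,4,5,6,7} 45  {1,3,4,5,6,7} 40  {2,3,4,5,6,7} 20
  if 0:c drops first: 105 orders
  if 1:b drops first: 20 orders
heap linearizations: 125

125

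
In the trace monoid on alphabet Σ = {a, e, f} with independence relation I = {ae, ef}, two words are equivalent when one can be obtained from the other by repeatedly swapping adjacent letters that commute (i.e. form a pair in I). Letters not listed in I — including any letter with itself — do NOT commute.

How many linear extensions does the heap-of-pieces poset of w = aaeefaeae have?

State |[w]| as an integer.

drop 0:a onto floor
drop 1:a onto {0:a}
drop 2:e onto floor
drop 3:e onto {2:e}
drop 4:f onto {1:a}
drop 5:a onto {4:f}
drop 6:e onto {3:e}
drop 7:a onto {5:a}
drop 8:e onto {6:e}
ground layer = {0:a, 2:e}
drop-orders for the pieces not yet dropped (sum over which currently-grounded one goes next):
  1 to go: {7} 1  {8} 1
  2 to go: {5,7} 1  {6,8} 1  {7,8} 2
  3 to go: {3,6,8} 1  {4,5,7} 1  {5,7,8} 3  {6,7,8} 3
  4 to go: {1,4,5,7} 1  {2,3,6,8} 1  {3,6,7,8} 4  {4,5,7,8} 4  {5,6,7,8} 6
  5 to go: {0,1,4,5,7} 1  {1,4,5,7,8} 5  {2,3,6,7,8} 5  {3,5,6,7,8} 10  {4,5,6,7,8} 10
  6 to go: {0,1,4,5,7,8} 6  {1,4,5,6,7,8} 15  {2,3,5,6,7,8} 15  {3,4,5,6,7,8} 20
  7 to go: {0,1,4,5,6,7,8} 21  {1,3,4,5,6,7,8} 35  {2,3,4,5,6,7,8} 35
  if 0:a drops first: 70 orders
  if 2:e drops first: 56 orders
heap linearizations: 126

126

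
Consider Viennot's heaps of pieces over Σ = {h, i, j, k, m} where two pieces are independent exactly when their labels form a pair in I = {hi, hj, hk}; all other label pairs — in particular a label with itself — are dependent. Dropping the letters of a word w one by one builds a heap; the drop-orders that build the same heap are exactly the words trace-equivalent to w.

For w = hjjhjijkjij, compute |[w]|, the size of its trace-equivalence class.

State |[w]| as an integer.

55

piece 0:h — minimal
piece 1:j — minimal
piece 2:j rests on {1:j}
piece 3:h rests on {0:h}
piece 4:j rests on {2:j}
piece 5:i rests on {4:j}
piece 6:j rests on {5:i}
piece 7:k rests on {6:j}
piece 8:j rests on {7:k}
piece 9:i rests on {8:j}
piece 10:j rests on {9:i}
minimal pieces: {0:h, 1:j}
ways to finish when only these pieces remain (= sum over removing one remaining piece with nothing left below it):
  1 left: {3}→1  {10}→1
  2 left: {0,3}→1  {3,10}→2  {9,10}→1
  3 left: {0,3,10}→3  {3,9,10}→3  {8,9,10}→1
  4 left: {0,3,9,10}→6  {3,8,9,10}→4  {7,8,9,10}→1
  5 left: {0,3,8,9,10}→10  {3,7,8,9,10}→5  {6,7,8,9,10}→1
  6 left: {0,3,7,8,9,10}→15  {3,6,7,8,9,10}→6  {5,6,7,8,9,10}→1
  7 left: {0,3,6,7,8,9,10}→21  {3,5,6,7,8,9,10}→7  {4,5,6,7,8,9,10}→1
  8 left: {0,3,5,6,7,8,9,10}→28  {2,4,5,6,7,8,9,10}→1  {3,4,5,6,7,8,9,10}→8
  9 left: {0,3,4,5,6,7,8,9,10}→36  {1,2,4,5,6,7,8,9,10}→1  {2,3,4,5,6,7,8,9,10}→9
  placing 0:h first → 10 extensions
  placing 1:j first → 45 extensions
total linear extensions = 55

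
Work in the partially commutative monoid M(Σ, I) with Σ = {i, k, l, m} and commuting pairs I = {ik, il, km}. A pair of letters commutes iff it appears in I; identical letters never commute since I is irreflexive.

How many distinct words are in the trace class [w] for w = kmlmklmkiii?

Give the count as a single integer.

20

piece 0:k — minimal
piece 1:m — minimal
piece 2:l rests on {0:k, 1:m}
piece 3:m rests on {2:l}
piece 4:k rests on {2:l}
piece 5:l rests on {3:m, 4:k}
piece 6:m rests on {5:l}
piece 7:k rests on {5:l}
piece 8:i rests on {6:m}
piece 9:i rests on {8:i}
piece 10:i rests on {9:i}
minimal pieces: {0:k, 1:m}
ways to finish when only these pieces remain (= sum over removing one remaining piece with nothing left below it):
  1 left: {7}→1  {10}→1
  2 left: {7,10}→2  {9,10}→1
  3 left: {7,9,10}→3  {8,9,10}→1
  4 left: {6,8,9,10}→1  {7,8,9,10}→4
  5 left: {6,7,8,9,10}→5
  6 left: {5,6,7,8,9,10}→5
  7 left: {3,5,6,7,8,9,10}→5  {4,5,6,7,8,9,10}→5
  8 left: {3,4,5,6,7,8,9,10}→10
  9 left: {2,3,4,5,6,7,8,9,10}→10
  placing 0:k first → 10 extensions
  placing 1:m first → 10 extensions
total linear extensions = 20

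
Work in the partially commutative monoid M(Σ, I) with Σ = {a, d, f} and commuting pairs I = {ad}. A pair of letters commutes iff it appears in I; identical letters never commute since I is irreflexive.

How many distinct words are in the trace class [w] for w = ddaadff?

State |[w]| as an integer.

10

0(d) covers ∅
1(d) covers 0:d
2(a) covers ∅
3(a) covers 2:a
4(d) covers 1:d
5(f) covers 3:a, 4:d
6(f) covers 5:f
floor of heap: 0:d, 2:a
completions by unplaced set U, small U first (add the entries for U minus each lowest piece of U):
  |U|=1: {6}:1
  |U|=2: {5,6}:1
  |U|=3: {3,5,6}:1  {4,5,6}:1
  |U|=4: {1,4,5,6}:1  {2,3,5,6}:1  {3,4,5,6}:2
  |U|=5: {0,1,4,5,6}:1  {1,3,4,5,6}:3  {2,3,4,5,6}:3
  start at 0(d): 6
  start at 2(a): 4
sum over floor = 10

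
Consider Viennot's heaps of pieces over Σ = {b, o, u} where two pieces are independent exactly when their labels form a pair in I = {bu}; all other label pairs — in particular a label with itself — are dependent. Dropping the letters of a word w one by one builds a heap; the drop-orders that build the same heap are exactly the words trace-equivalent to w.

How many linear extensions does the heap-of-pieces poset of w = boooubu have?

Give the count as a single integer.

3

#0=b has no predecessor
#1=o depends on [0:b]
#2=o depends on [1:o]
#3=o depends on [2:o]
#4=u depends on [3:o]
#5=b depends on [3:o]
#6=u depends on [4:u]
sources: [0:b]
N(rest) = Σ N(rest − s) over sources s of rest; N(one piece) = 1:
  size 1 → [5]=1  [6]=1
  size 2 → [4,6]=1  [5,6]=2
  size 3 → [4,5,6]=3
  size 4 → [3,4,5,6]=3
  size 5 → [2,3,4,5,6]=3
  first=0(b) contributes 3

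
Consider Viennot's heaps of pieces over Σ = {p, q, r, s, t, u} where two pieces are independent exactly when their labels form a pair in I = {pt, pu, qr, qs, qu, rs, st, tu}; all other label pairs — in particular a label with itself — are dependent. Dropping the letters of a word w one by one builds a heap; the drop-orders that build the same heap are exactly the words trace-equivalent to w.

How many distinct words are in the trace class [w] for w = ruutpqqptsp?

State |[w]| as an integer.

196

drop 0:r onto floor
drop 1:u onto {0:r}
drop 2:u onto {1:u}
drop 3:t onto {0:r}
drop 4:p onto {0:r}
drop 5:q onto {3:t, 4:p}
drop 6:q onto {5:q}
drop 7:p onto {6:q}
drop 8:t onto {6:q}
drop 9:s onto {2:u, 7:p}
drop 10:p onto {9:s}
ground layer = {0:r}
drop-orders for the pieces not yet dropped (sum over which currently-grounded one goes next):
  1 to go: {8} 1  {10} 1
  2 to go: {8,10} 2  {9,10} 1
  3 to go: {2,9,10} 1  {7,9,10} 1  {8,9,10} 3
  4 to go: {1,2,9,10} 1  {2,7,9,10} 2  {2,8,9,10} 4  {7,8,9,10} 4
  5 to go: {1,2,7,9,10} 3  {1,2,8,9,10} 5  {2,7,8,9,10} 10  {6,7,8,9,10} 4
  6 to go: {1,2,7,8,9,10} 18  {2,6,7,8,9,10} 14  {5,6,7,8,9,10} 4
  7 to go: {1,2,6,7,8,9,10} 32  {2,5,6,7,8,9,10} 18  {3,5,6,7,8,9,10} 4  {4,5,6,7,8,9,10} 4
  8 to go: {1,2,5,6,7,8,9,10} 50  {2,3,5,6,7,8,9,10} 22  {2,4,5,6,7,8,9,10} 22  {3,4,5,6,7,8,9,10} 8
  9 to go: {1,2,3,5,6,7,8,9,10} 72  {1,2,4,5,6,7,8,9,10} 72  {2,3,4,5,6,7,8,9,10} 52
  if 0:r drops first: 196 orders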